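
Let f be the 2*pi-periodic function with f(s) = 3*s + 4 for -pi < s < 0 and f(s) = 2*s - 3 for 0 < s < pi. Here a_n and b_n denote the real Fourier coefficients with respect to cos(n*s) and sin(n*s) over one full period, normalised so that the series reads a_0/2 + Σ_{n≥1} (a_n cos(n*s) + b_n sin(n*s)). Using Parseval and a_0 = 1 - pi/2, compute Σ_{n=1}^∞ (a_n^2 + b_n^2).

Parseval: a_0^2/2 + Σ_{n≥1} (a_n^2+b_n^2) = 1/pi ∫_{-pi}^{pi} f(s)^2 ds = -18*pi + 25 + 13*pi**2/3.
Subtract a_0^2/2 = (2 - pi)**2/8: Σ (a_n^2+b_n^2) = -35*pi/2 + 49/2 + 101*pi**2/24.

-35*pi/2 + 49/2 + 101*pi**2/24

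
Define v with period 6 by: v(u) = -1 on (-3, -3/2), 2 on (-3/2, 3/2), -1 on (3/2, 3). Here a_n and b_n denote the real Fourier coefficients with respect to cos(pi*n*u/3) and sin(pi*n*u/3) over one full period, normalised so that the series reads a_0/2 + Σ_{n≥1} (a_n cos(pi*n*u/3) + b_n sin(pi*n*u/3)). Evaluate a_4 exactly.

0

a_4 = 1/3 ∫_{-3}^{3} v(u) cos(4*pi*u/3) du.
v is even and cos(4*pi*u/3) is even, so the integrand is even and a_4 = 2/3 ∫_0^{3} v(u) cos(4*pi*u/3) du.
Split the integral at the breakpoints.
Directly, an antiderivative of (2) cos(4*pi*u/3) is 3*sin(4*pi*u/3)/(2*pi); evaluating from 0 to 3/2: ∫_{0}^{3/2} (2) cos(4*pi*u/3) du = (0) - (0) = 0.
Directly, an antiderivative of (-1) cos(4*pi*u/3) is -3*sin(4*pi*u/3)/(4*pi); evaluating from 3/2 to 3: ∫_{3/2}^{3} (-1) cos(4*pi*u/3) du = (0) - (0) = 0.
Summing the pieces and multiplying by (2/3) gives a_4 = 0.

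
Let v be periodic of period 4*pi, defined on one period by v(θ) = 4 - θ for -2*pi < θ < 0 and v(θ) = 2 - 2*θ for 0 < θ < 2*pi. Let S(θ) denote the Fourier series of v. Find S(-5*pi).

pi + 4

θ = -5*pi differs from θ = -pi by -1 full period(s), and the series is 4*pi-periodic.
v is continuous at θ = -pi with value pi + 4, so the series converges to pi + 4 there.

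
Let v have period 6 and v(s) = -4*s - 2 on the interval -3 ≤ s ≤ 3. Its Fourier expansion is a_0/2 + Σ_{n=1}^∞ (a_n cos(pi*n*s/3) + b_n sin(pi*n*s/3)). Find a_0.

-4

a_0 = 1/3 ∫_{-3}^{3} v(s) ds = 1/3 · (-12) = -4.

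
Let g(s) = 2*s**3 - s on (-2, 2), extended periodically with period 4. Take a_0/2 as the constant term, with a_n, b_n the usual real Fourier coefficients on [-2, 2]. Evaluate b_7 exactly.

b_7 = 1/2 ∫_{-2}^{2} g(s) sin(7*pi*s/2) ds.
g is odd and sin(7*pi*s/2) is odd, so the integrand is even and b_7 = ∫_0^{2} g(s) sin(7*pi*s/2) ds.
Integrating by parts three times (tabular method), an antiderivative of (2*s**3 - s) sin(7*pi*s/2) is -4*s**3*cos(7*pi*s/2)/(7*pi) + 24*s**2*sin(7*pi*s/2)/(49*pi**2) + 96*s*cos(7*pi*s/2)/(343*pi**3) + 2*s*cos(7*pi*s/2)/(7*pi) - 4*sin(7*pi*s/2)/(49*pi**2) - 192*sin(7*pi*s/2)/(2401*pi**4); evaluating from 0 to 2: ∫_{0}^{2} (2*s**3 - s) sin(7*pi*s/2) ds = (-192/(343*pi**3) + 4/pi) - (0) = -192/(343*pi**3) + 4/pi.
Hence b_7 = -192/(343*pi**3) + 4/pi.

-192/(343*pi**3) + 4/pi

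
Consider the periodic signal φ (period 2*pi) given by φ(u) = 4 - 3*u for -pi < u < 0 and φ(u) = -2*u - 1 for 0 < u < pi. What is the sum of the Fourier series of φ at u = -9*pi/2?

u = -9*pi/2 differs from u = -pi/2 by -2 full period(s), and the series is 2*pi-periodic.
φ is continuous at u = -pi/2 with value 4 + 3*pi/2, so the series converges to 4 + 3*pi/2 there.

4 + 3*pi/2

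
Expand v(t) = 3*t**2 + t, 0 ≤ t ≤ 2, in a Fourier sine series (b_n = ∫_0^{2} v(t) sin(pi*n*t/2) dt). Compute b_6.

-14/(3*pi)

b_6 = ∫_0^{2} (3*t**2 + t) sin(3*pi*t) dt.
Integrating by parts twice (tabular method), an antiderivative of (3*t**2 + t) sin(3*pi*t) is -t**2*cos(3*pi*t)/pi + 2*t*sin(3*pi*t)/(3*pi**2) - t*cos(3*pi*t)/(3*pi) + sin(3*pi*t)/(9*pi**2) + 2*cos(3*pi*t)/(9*pi**3); evaluating from 0 to 2: ∫_{0}^{2} (3*t**2 + t) sin(3*pi*t) dt = (2*(1 - 21*pi**2)/(9*pi**3)) - (2/(9*pi**3)) = -14/(3*pi).
Hence b_6 = -14/(3*pi).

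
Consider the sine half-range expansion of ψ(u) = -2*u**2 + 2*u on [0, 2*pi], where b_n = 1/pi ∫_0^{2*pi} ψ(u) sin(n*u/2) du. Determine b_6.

-4/3 + 8*pi/3

b_6 = 1/pi ∫_0^{2*pi} (-2*u**2 + 2*u) sin(3*u) du.
Integrating by parts twice (tabular method), an antiderivative of (-2*u**2 + 2*u) sin(3*u) is 2*u**2*cos(3*u)/3 - 4*u*sin(3*u)/9 - 2*u*cos(3*u)/3 + 2*sin(3*u)/9 - 4*cos(3*u)/27; evaluating from 0 to 2*pi: ∫_{0}^{2*pi} (-2*u**2 + 2*u) sin(3*u) du = (-4*pi/3 - 4/27 + 8*pi**2/3) - (-4/27) = 4*pi*(-1 + 2*pi)/3.
Hence b_6 = (1/pi)·(4*pi*(-1 + 2*pi)/3) = -4/3 + 8*pi/3.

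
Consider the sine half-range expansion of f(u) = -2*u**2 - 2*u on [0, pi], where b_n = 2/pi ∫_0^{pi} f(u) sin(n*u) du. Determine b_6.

b_6 = 2/pi ∫_0^{pi} (-2*u**2 - 2*u) sin(6*u) du.
Integrating by parts twice (tabular method), an antiderivative of (-2*u**2 - 2*u) sin(6*u) is u**2*cos(6*u)/3 - u*sin(6*u)/9 + u*cos(6*u)/3 - sin(6*u)/18 - cos(6*u)/54; evaluating from 0 to pi: ∫_{0}^{pi} (-2*u**2 - 2*u) sin(6*u) du = (-1/54 + pi/3 + pi**2/3) - (-1/54) = pi*(1 + pi)/3.
Hence b_6 = (2/pi)·(pi*(1 + pi)/3) = 2/3 + 2*pi/3.

2/3 + 2*pi/3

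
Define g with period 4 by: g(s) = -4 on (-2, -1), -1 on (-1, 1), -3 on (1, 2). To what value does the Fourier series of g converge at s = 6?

-7/2

s = 6 differs from s = -2 by 2 full period(s), and the series is 4-periodic.
At s = -2 the one-sided limits are g(-2^-) = -3 and g(-2^+) = -4.
By Dirichlet's theorem the series converges to their average, [(-3) + (-4)]/2 = -7/2.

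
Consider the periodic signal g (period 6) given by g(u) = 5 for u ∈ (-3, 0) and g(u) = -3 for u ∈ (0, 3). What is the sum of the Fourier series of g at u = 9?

u = 9 differs from u = 3 by 1 full period(s), and the series is 6-periodic.
At u = 3 the one-sided limits are g(3^-) = -3 and g(3^+) = 5.
By Dirichlet's theorem the series converges to their average, [(-3) + (5)]/2 = 1.

1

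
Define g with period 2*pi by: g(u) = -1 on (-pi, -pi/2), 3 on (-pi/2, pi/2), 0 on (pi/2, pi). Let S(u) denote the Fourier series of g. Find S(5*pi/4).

-1

u = 5*pi/4 differs from u = -3*pi/4 by 1 full period(s), and the series is 2*pi-periodic.
g is continuous at u = -3*pi/4 with value -1, so the series converges to -1 there.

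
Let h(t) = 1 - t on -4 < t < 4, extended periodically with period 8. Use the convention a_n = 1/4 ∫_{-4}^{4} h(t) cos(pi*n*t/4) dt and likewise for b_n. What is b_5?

-8/(5*pi)

b_5 = 1/4 ∫_{-4}^{4} h(t) sin(5*pi*t/4) dt.
Integrating by parts (boundary term plus one more integral), an antiderivative of (1 - t) sin(5*pi*t/4) is 4*t*cos(5*pi*t/4)/(5*pi) - 16*sin(5*pi*t/4)/(25*pi**2) - 4*cos(5*pi*t/4)/(5*pi); evaluating from -4 to 4: ∫_{-4}^{4} (1 - t) sin(5*pi*t/4) dt = (-12/(5*pi)) - (4/pi) = -32/(5*pi).
Hence b_5 = (1/4)·(-32/(5*pi)) = -8/(5*pi).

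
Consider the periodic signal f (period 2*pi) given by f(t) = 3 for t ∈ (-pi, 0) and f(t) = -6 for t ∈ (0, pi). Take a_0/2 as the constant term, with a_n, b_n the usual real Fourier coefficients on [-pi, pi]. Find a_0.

a_0 = 1/pi ∫_{-pi}^{pi} f(t) dt = 1/pi · (-3*pi) = -3.

-3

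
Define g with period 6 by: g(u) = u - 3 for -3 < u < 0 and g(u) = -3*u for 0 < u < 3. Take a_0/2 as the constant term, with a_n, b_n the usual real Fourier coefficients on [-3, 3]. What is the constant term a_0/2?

-9/2

a_0 = 1/3 ∫_{-3}^{3} g(u) du = 1/3 · (-27) = -9.
So the constant term a_0/2 = -9/2.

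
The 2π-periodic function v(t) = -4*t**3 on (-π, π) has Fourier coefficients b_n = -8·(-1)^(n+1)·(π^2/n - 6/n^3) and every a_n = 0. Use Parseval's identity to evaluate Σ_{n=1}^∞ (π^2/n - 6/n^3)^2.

pi**6/14

Parseval: Σ b_n^2 = (1/π) ∫_{-π}^{π} v(t)^2 dt = 32*pi**6/7.
b_n^2 = 64·(π^2/n - 6/n^3)^2, so the sum equals (32*pi**6/7)/64 = pi**6/14.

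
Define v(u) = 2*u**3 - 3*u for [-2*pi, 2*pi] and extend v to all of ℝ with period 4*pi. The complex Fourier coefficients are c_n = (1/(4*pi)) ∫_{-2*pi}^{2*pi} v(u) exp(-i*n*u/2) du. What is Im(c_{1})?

102 - 16*pi**2

Since v is real-valued, Im(c_{1}) = -(1/(4*pi)) ∫_{-2*pi}^{2*pi} v(u) sin(u/2) du = -b_{1}/2.
v is odd and sin(u/2) is odd, so the integrand is even: ∫_{-2*pi}^{2*pi} v(u) sin(u/2) du = 2∫_0^{2*pi} v(u) sin(u/2) du.
Integrating by parts three times (tabular method), an antiderivative of (2*u**3 - 3*u) sin(u/2) is -4*u**3*cos(u/2) + 24*u**2*sin(u/2) + 102*u*cos(u/2) - 204*sin(u/2); evaluating from 0 to 2*pi: ∫_{0}^{2*pi} (2*u**3 - 3*u) sin(u/2) du = (-204*pi + 32*pi**3) - (0) = -204*pi + 32*pi**3.
So ∫_{-2*pi}^{2*pi} v(u) sin(u/2) du = -408*pi + 64*pi**3.
Hence Im(c_{1}) = (-1/(4*pi))·(-408*pi + 64*pi**3) = 102 - 16*pi**2.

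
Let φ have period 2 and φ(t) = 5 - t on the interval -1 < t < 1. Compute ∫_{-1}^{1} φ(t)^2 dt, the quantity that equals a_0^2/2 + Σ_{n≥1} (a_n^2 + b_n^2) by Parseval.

∫_{-1}^{1} φ(t)^2 dt = 152/3.

152/3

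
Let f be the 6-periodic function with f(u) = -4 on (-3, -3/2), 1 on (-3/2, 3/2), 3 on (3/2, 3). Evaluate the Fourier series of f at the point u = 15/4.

u = 15/4 differs from u = -9/4 by 1 full period(s), and the series is 6-periodic.
f is continuous at u = -9/4 with value -4, so the series converges to -4 there.

-4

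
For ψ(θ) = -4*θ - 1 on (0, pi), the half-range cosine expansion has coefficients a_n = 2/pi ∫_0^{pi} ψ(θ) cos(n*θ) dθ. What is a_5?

16/(25*pi)

a_5 = 2/pi ∫_0^{pi} (-4*θ - 1) cos(5*θ) dθ.
Integrating by parts (boundary term plus one more integral), an antiderivative of (-4*θ - 1) cos(5*θ) is -4*θ*sin(5*θ)/5 - sin(5*θ)/5 - 4*cos(5*θ)/25; evaluating from 0 to pi: ∫_{0}^{pi} (-4*θ - 1) cos(5*θ) dθ = (4/25) - (-4/25) = 8/25.
Hence a_5 = (2/pi)·(8/25) = 16/(25*pi).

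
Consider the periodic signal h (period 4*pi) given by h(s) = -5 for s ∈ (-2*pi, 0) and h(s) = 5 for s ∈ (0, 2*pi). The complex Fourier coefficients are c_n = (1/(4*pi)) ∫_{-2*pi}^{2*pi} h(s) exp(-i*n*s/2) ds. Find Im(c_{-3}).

Since h is real-valued, Im(c_{-3}) = -(1/(4*pi)) ∫_{-2*pi}^{2*pi} h(s) sin(-3*s/2) ds = b_{3}/2.
h is odd and sin(-3*s/2) is odd, so the integrand is even: ∫_{-2*pi}^{2*pi} h(s) sin(-3*s/2) ds = 2∫_0^{2*pi} h(s) sin(-3*s/2) ds.
Directly, an antiderivative of (5) sin(-3*s/2) is 10*cos(3*s/2)/3; evaluating from 0 to 2*pi: ∫_{0}^{2*pi} (5) sin(-3*s/2) ds = (-10/3) - (10/3) = -20/3.
So ∫_{-2*pi}^{2*pi} h(s) sin(-3*s/2) ds = -40/3.
Hence Im(c_{-3}) = (-1/(4*pi))·(-40/3) = 10/(3*pi).

10/(3*pi)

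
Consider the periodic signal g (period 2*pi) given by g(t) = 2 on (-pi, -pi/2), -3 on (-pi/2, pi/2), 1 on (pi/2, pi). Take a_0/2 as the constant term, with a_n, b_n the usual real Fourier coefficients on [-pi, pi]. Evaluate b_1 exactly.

b_1 = 1/pi ∫_{-pi}^{pi} g(t) sin(t) dt.
Split the integral at the breakpoints.
Directly, an antiderivative of (2) sin(t) is -2*cos(t); evaluating from -pi to -pi/2: ∫_{-pi}^{-pi/2} (2) sin(t) dt = (0) - (2) = -2.
Directly, an antiderivative of (-3) sin(t) is 3*cos(t); evaluating from -pi/2 to pi/2: ∫_{-pi/2}^{pi/2} (-3) sin(t) dt = (0) - (0) = 0.
Directly, an antiderivative of (1) sin(t) is -cos(t); evaluating from pi/2 to pi: ∫_{pi/2}^{pi} (1) sin(t) dt = (1) - (0) = 1.
Summing the pieces and multiplying by (1/pi) gives b_1 = -1/pi.

-1/pi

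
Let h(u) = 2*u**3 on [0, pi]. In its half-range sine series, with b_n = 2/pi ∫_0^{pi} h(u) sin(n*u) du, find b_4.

b_4 = 2/pi ∫_0^{pi} (2*u**3) sin(4*u) du.
Integrating by parts three times (tabular method), an antiderivative of (2*u**3) sin(4*u) is -u**3*cos(4*u)/2 + 3*u**2*sin(4*u)/8 + 3*u*cos(4*u)/16 - 3*sin(4*u)/64; evaluating from 0 to pi: ∫_{0}^{pi} (2*u**3) sin(4*u) du = (pi*(3 - 8*pi**2)/16) - (0) = pi*(3 - 8*pi**2)/16.
Hence b_4 = (2/pi)·(pi*(3 - 8*pi**2)/16) = 3/8 - pi**2.

3/8 - pi**2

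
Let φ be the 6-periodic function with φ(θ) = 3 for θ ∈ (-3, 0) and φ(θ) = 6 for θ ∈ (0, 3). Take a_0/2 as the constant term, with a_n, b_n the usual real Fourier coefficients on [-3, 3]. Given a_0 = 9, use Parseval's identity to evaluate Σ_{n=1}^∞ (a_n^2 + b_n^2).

9/2

Parseval: a_0^2/2 + Σ_{n≥1} (a_n^2+b_n^2) = 1/3 ∫_{-3}^{3} φ(θ)^2 dθ = 45.
Subtract a_0^2/2 = 81/2: Σ (a_n^2+b_n^2) = 9/2.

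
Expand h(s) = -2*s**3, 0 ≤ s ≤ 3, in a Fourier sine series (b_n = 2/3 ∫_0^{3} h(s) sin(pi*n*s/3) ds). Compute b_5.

b_5 = 2/3 ∫_0^{3} (-2*s**3) sin(5*pi*s/3) ds.
Integrating by parts three times (tabular method), an antiderivative of (-2*s**3) sin(5*pi*s/3) is 6*s**3*cos(5*pi*s/3)/(5*pi) - 54*s**2*sin(5*pi*s/3)/(25*pi**2) - 324*s*cos(5*pi*s/3)/(125*pi**3) + 972*sin(5*pi*s/3)/(625*pi**4); evaluating from 0 to 3: ∫_{0}^{3} (-2*s**3) sin(5*pi*s/3) ds = (162*(6 - 25*pi**2)/(125*pi**3)) - (0) = 162*(6 - 25*pi**2)/(125*pi**3).
Hence b_5 = (2/3)·(162*(6 - 25*pi**2)/(125*pi**3)) = 108*(6 - 25*pi**2)/(125*pi**3).

108*(6 - 25*pi**2)/(125*pi**3)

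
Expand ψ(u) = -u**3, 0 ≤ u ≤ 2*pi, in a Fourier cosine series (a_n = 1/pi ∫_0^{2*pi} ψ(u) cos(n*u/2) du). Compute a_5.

a_5 = 1/pi ∫_0^{2*pi} (-u**3) cos(5*u/2) du.
Integrating by parts three times (tabular method), an antiderivative of (-u**3) cos(5*u/2) is -2*u**3*sin(5*u/2)/5 - 12*u**2*cos(5*u/2)/25 + 48*u*sin(5*u/2)/125 + 96*cos(5*u/2)/625; evaluating from 0 to 2*pi: ∫_{0}^{2*pi} (-u**3) cos(5*u/2) du = (-96/625 + 48*pi**2/25) - (96/625) = -192/625 + 48*pi**2/25.
Hence a_5 = (1/pi)·(-192/625 + 48*pi**2/25) = 48*(-4 + 25*pi**2)/(625*pi).

48*(-4 + 25*pi**2)/(625*pi)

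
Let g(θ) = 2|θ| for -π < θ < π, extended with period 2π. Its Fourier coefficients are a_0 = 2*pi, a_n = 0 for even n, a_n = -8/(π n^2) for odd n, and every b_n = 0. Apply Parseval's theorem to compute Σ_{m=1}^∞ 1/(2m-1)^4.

pi**4/96

Parseval: a_0^2/2 + Σ a_n^2 = (1/π) ∫_{-π}^{π} g(θ)^2 dθ = 8*pi**2/3.
Subtract a_0^2/2 = 2*pi**2: Σ a_n^2 = 2*pi**2/3.
Only odd n contribute, with a_n^2 = 64/(π^2 n^4), so Σ_{m≥1} 1/(2m-1)^4 = π^2·(2*pi**2/3)/64 = pi**4/96.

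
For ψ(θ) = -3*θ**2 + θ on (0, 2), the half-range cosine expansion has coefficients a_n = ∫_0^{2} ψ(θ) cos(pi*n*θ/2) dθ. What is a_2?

a_2 = ∫_0^{2} (-3*θ**2 + θ) cos(pi*θ) dθ.
Integrating by parts twice (tabular method), an antiderivative of (-3*θ**2 + θ) cos(pi*θ) is -3*θ**2*sin(pi*θ)/pi + θ*sin(pi*θ)/pi - 6*θ*cos(pi*θ)/pi**2 + 6*sin(pi*θ)/pi**3 + cos(pi*θ)/pi**2; evaluating from 0 to 2: ∫_{0}^{2} (-3*θ**2 + θ) cos(pi*θ) dθ = (-11/pi**2) - (pi**(-2)) = -12/pi**2.
Hence a_2 = -12/pi**2.

-12/pi**2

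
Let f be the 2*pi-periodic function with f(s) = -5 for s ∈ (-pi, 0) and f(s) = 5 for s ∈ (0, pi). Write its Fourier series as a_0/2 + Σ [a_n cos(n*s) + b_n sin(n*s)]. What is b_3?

b_3 = 1/pi ∫_{-pi}^{pi} f(s) sin(3*s) ds.
f is odd and sin(3*s) is odd, so the integrand is even and b_3 = 2/pi ∫_0^{pi} f(s) sin(3*s) ds.
Directly, an antiderivative of (5) sin(3*s) is -5*cos(3*s)/3; evaluating from 0 to pi: ∫_{0}^{pi} (5) sin(3*s) ds = (5/3) - (-5/3) = 10/3.
Hence b_3 = (2/pi)·(10/3) = 20/(3*pi).

20/(3*pi)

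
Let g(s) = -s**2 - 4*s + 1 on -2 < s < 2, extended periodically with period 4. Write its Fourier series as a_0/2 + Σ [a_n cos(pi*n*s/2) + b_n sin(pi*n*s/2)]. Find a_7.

16/(49*pi**2)

a_7 = 1/2 ∫_{-2}^{2} g(s) cos(7*pi*s/2) ds.
Integrating by parts twice (tabular method), an antiderivative of (-s**2 - 4*s + 1) cos(7*pi*s/2) is -2*s**2*sin(7*pi*s/2)/(7*pi) - 8*s*sin(7*pi*s/2)/(7*pi) - 8*s*cos(7*pi*s/2)/(49*pi**2) + 16*sin(7*pi*s/2)/(343*pi**3) + 2*sin(7*pi*s/2)/(7*pi) - 16*cos(7*pi*s/2)/(49*pi**2); evaluating from -2 to 2: ∫_{-2}^{2} (-s**2 - 4*s + 1) cos(7*pi*s/2) ds = (32/(49*pi**2)) - (0) = 32/(49*pi**2).
Hence a_7 = (1/2)·(32/(49*pi**2)) = 16/(49*pi**2).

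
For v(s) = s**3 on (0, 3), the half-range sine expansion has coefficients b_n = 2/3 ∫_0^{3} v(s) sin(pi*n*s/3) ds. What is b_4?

b_4 = 2/3 ∫_0^{3} (s**3) sin(4*pi*s/3) ds.
Integrating by parts three times (tabular method), an antiderivative of (s**3) sin(4*pi*s/3) is -3*s**3*cos(4*pi*s/3)/(4*pi) + 27*s**2*sin(4*pi*s/3)/(16*pi**2) + 81*s*cos(4*pi*s/3)/(32*pi**3) - 243*sin(4*pi*s/3)/(128*pi**4); evaluating from 0 to 3: ∫_{0}^{3} (s**3) sin(4*pi*s/3) ds = (81*(3 - 8*pi**2)/(32*pi**3)) - (0) = 81*(3 - 8*pi**2)/(32*pi**3).
Hence b_4 = (2/3)·(81*(3 - 8*pi**2)/(32*pi**3)) = 27*(3 - 8*pi**2)/(16*pi**3).

27*(3 - 8*pi**2)/(16*pi**3)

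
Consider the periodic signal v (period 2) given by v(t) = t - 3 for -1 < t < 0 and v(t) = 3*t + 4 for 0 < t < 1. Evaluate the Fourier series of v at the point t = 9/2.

t = 9/2 differs from t = 1/2 by 2 full period(s), and the series is 2-periodic.
v is continuous at t = 1/2 with value 11/2, so the series converges to 11/2 there.

11/2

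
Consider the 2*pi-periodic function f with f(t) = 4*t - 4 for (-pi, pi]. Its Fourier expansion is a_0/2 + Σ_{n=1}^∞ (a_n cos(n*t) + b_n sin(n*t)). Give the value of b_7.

b_7 = 1/pi ∫_{-pi}^{pi} f(t) sin(7*t) dt.
Integrating by parts (boundary term plus one more integral), an antiderivative of (4*t - 4) sin(7*t) is -4*t*cos(7*t)/7 + 4*sin(7*t)/49 + 4*cos(7*t)/7; evaluating from -pi to pi: ∫_{-pi}^{pi} (4*t - 4) sin(7*t) dt = (-4/7 + 4*pi/7) - (-4*pi/7 - 4/7) = 8*pi/7.
Hence b_7 = (1/pi)·(8*pi/7) = 8/7.

8/7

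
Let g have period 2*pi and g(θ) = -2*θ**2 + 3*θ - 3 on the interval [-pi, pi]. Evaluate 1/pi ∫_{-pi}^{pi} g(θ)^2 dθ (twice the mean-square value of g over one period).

18 + 14*pi**2 + 8*pi**4/5

1/pi ∫_{-pi}^{pi} g(θ)^2 dθ = 1/pi · (18*pi + 14*pi**3 + 8*pi**5/5) = 18 + 14*pi**2 + 8*pi**4/5.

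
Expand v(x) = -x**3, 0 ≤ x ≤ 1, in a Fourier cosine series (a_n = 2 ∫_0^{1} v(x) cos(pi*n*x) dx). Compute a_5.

a_5 = 2 ∫_0^{1} (-x**3) cos(5*pi*x) dx.
Integrating by parts three times (tabular method), an antiderivative of (-x**3) cos(5*pi*x) is -x**3*sin(5*pi*x)/(5*pi) - 3*x**2*cos(5*pi*x)/(25*pi**2) + 6*x*sin(5*pi*x)/(125*pi**3) + 6*cos(5*pi*x)/(625*pi**4); evaluating from 0 to 1: ∫_{0}^{1} (-x**3) cos(5*pi*x) dx = (3*(-2 + 25*pi**2)/(625*pi**4)) - (6/(625*pi**4)) = 3*(-4 + 25*pi**2)/(625*pi**4).
Hence a_5 = 2·(3*(-4 + 25*pi**2)/(625*pi**4)) = 6*(-4 + 25*pi**2)/(625*pi**4).

6*(-4 + 25*pi**2)/(625*pi**4)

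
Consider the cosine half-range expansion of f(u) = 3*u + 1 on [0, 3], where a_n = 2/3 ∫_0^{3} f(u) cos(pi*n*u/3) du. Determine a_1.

-36/pi**2

a_1 = 2/3 ∫_0^{3} (3*u + 1) cos(pi*u/3) du.
Integrating by parts (boundary term plus one more integral), an antiderivative of (3*u + 1) cos(pi*u/3) is 9*u*sin(pi*u/3)/pi + 3*sin(pi*u/3)/pi + 27*cos(pi*u/3)/pi**2; evaluating from 0 to 3: ∫_{0}^{3} (3*u + 1) cos(pi*u/3) du = (-27/pi**2) - (27/pi**2) = -54/pi**2.
Hence a_1 = (2/3)·(-54/pi**2) = -36/pi**2.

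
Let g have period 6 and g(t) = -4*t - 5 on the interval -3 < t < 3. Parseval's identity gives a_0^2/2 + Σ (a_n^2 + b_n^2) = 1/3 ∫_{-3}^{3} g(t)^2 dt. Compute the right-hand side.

146

1/3 ∫_{-3}^{3} g(t)^2 dt = 1/3 · (438) = 146.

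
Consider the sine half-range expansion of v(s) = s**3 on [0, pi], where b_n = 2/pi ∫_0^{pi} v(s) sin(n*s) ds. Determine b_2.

3/2 - pi**2

b_2 = 2/pi ∫_0^{pi} (s**3) sin(2*s) ds.
Integrating by parts three times (tabular method), an antiderivative of (s**3) sin(2*s) is -s**3*cos(2*s)/2 + 3*s**2*sin(2*s)/4 + 3*s*cos(2*s)/4 - 3*sin(2*s)/8; evaluating from 0 to pi: ∫_{0}^{pi} (s**3) sin(2*s) ds = (pi*(3 - 2*pi**2)/4) - (0) = pi*(3 - 2*pi**2)/4.
Hence b_2 = (2/pi)·(pi*(3 - 2*pi**2)/4) = 3/2 - pi**2.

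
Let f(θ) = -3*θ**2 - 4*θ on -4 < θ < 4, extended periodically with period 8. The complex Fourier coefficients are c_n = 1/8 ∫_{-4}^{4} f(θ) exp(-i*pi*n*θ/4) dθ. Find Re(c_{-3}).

32/(3*pi**2)

Since f is real-valued, Re(c_{-3}) = 1/8 ∫_{-4}^{4} f(θ) cos(-3*pi*θ/4) dθ = a_{3}/2.
Integrating by parts twice (tabular method), an antiderivative of (-3*θ**2 - 4*θ) cos(-3*pi*θ/4) is -4*θ**2*sin(3*pi*θ/4)/pi - 16*θ*sin(3*pi*θ/4)/(3*pi) - 32*θ*cos(3*pi*θ/4)/(3*pi**2) + 128*sin(3*pi*θ/4)/(9*pi**3) - 64*cos(3*pi*θ/4)/(9*pi**2); evaluating from -4 to 4: ∫_{-4}^{4} (-3*θ**2 - 4*θ) cos(-3*pi*θ/4) dθ = (448/(9*pi**2)) - (-320/(9*pi**2)) = 256/(3*pi**2).
Hence Re(c_{-3}) = (1/8)·(256/(3*pi**2)) = 32/(3*pi**2).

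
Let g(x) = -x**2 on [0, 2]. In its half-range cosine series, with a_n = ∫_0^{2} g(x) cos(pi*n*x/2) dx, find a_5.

a_5 = ∫_0^{2} (-x**2) cos(5*pi*x/2) dx.
Integrating by parts twice (tabular method), an antiderivative of (-x**2) cos(5*pi*x/2) is -2*x**2*sin(5*pi*x/2)/(5*pi) - 8*x*cos(5*pi*x/2)/(25*pi**2) + 16*sin(5*pi*x/2)/(125*pi**3); evaluating from 0 to 2: ∫_{0}^{2} (-x**2) cos(5*pi*x/2) dx = (16/(25*pi**2)) - (0) = 16/(25*pi**2).
Hence a_5 = 16/(25*pi**2).

16/(25*pi**2)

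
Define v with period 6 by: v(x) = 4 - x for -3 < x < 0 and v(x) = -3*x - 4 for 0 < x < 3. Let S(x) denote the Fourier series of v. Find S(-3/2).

v is continuous at x = -3/2 with value 11/2, so the series converges to 11/2 there.

11/2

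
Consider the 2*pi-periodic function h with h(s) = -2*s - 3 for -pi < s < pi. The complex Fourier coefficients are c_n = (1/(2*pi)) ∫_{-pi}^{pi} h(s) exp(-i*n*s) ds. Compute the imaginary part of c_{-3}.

Since h is real-valued, Im(c_{-3}) = -(1/(2*pi)) ∫_{-pi}^{pi} h(s) sin(-3*s) ds = b_{3}/2.
Integrating by parts (boundary term plus one more integral), an antiderivative of (-2*s - 3) sin(-3*s) is -2*s*cos(3*s)/3 + 2*sin(3*s)/9 - cos(3*s); evaluating from -pi to pi: ∫_{-pi}^{pi} (-2*s - 3) sin(-3*s) ds = (1 + 2*pi/3) - (1 - 2*pi/3) = 4*pi/3.
Hence Im(c_{-3}) = (-1/(2*pi))·(4*pi/3) = -2/3.

-2/3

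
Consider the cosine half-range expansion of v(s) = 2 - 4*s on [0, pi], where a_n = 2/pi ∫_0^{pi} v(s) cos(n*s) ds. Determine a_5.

16/(25*pi)

a_5 = 2/pi ∫_0^{pi} (2 - 4*s) cos(5*s) ds.
Integrating by parts (boundary term plus one more integral), an antiderivative of (2 - 4*s) cos(5*s) is -4*s*sin(5*s)/5 + 2*sin(5*s)/5 - 4*cos(5*s)/25; evaluating from 0 to pi: ∫_{0}^{pi} (2 - 4*s) cos(5*s) ds = (4/25) - (-4/25) = 8/25.
Hence a_5 = (2/pi)·(8/25) = 16/(25*pi).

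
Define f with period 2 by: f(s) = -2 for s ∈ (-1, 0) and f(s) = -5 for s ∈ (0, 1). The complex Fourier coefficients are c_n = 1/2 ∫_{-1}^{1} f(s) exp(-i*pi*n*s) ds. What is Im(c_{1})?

Since f is real-valued, Im(c_{1}) = -1/2 ∫_{-1}^{1} f(s) sin(pi*s) ds = -b_{1}/2.
Split the integral at the breakpoints.
Directly, an antiderivative of (-2) sin(pi*s) is 2*cos(pi*s)/pi; evaluating from -1 to 0: ∫_{-1}^{0} (-2) sin(pi*s) ds = (2/pi) - (-2/pi) = 4/pi.
Directly, an antiderivative of (-5) sin(pi*s) is 5*cos(pi*s)/pi; evaluating from 0 to 1: ∫_{0}^{1} (-5) sin(pi*s) ds = (-5/pi) - (5/pi) = -10/pi.
So ∫_{-1}^{1} f(s) sin(pi*s) ds = -6/pi.
Hence Im(c_{1}) = (-1/2)·(-6/pi) = 3/pi.

3/pi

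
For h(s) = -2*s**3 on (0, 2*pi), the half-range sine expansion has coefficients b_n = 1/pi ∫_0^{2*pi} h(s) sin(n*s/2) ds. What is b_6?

b_6 = 1/pi ∫_0^{2*pi} (-2*s**3) sin(3*s) ds.
Integrating by parts three times (tabular method), an antiderivative of (-2*s**3) sin(3*s) is 2*s**3*cos(3*s)/3 - 2*s**2*sin(3*s)/3 - 4*s*cos(3*s)/9 + 4*sin(3*s)/27; evaluating from 0 to 2*pi: ∫_{0}^{2*pi} (-2*s**3) sin(3*s) ds = (8*pi*(-1 + 6*pi**2)/9) - (0) = 8*pi*(-1 + 6*pi**2)/9.
Hence b_6 = (1/pi)·(8*pi*(-1 + 6*pi**2)/9) = -8/9 + 16*pi**2/3.

-8/9 + 16*pi**2/3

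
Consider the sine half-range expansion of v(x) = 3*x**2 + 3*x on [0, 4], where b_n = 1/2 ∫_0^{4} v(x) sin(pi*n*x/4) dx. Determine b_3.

b_3 = 1/2 ∫_0^{4} (3*x**2 + 3*x) sin(3*pi*x/4) dx.
Integrating by parts twice (tabular method), an antiderivative of (3*x**2 + 3*x) sin(3*pi*x/4) is -4*x**2*cos(3*pi*x/4)/pi + 32*x*sin(3*pi*x/4)/(3*pi**2) - 4*x*cos(3*pi*x/4)/pi + 16*sin(3*pi*x/4)/(3*pi**2) + 128*cos(3*pi*x/4)/(9*pi**3); evaluating from 0 to 4: ∫_{0}^{4} (3*x**2 + 3*x) sin(3*pi*x/4) dx = (-128/(9*pi**3) + 80/pi) - (128/(9*pi**3)) = -256/(9*pi**3) + 80/pi.
Hence b_3 = (1/2)·(-256/(9*pi**3) + 80/pi) = -128/(9*pi**3) + 40/pi.

-128/(9*pi**3) + 40/pi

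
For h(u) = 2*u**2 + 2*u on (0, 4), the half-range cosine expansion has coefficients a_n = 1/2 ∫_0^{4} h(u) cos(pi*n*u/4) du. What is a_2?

32/pi**2

a_2 = 1/2 ∫_0^{4} (2*u**2 + 2*u) cos(pi*u/2) du.
Integrating by parts twice (tabular method), an antiderivative of (2*u**2 + 2*u) cos(pi*u/2) is 4*u**2*sin(pi*u/2)/pi + 4*u*sin(pi*u/2)/pi + 16*u*cos(pi*u/2)/pi**2 - 32*sin(pi*u/2)/pi**3 + 8*cos(pi*u/2)/pi**2; evaluating from 0 to 4: ∫_{0}^{4} (2*u**2 + 2*u) cos(pi*u/2) du = (72/pi**2) - (8/pi**2) = 64/pi**2.
Hence a_2 = (1/2)·(64/pi**2) = 32/pi**2.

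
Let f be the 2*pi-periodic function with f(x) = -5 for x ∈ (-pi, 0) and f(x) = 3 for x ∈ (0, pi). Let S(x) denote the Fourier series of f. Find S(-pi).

At x = -pi the one-sided limits are f(-pi^-) = 3 and f(-pi^+) = -5.
By Dirichlet's theorem the series converges to their average, [(3) + (-5)]/2 = -1.

-1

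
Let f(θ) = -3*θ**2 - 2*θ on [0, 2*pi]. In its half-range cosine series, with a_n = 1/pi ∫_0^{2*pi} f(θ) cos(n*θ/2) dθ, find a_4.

a_4 = 1/pi ∫_0^{2*pi} (-3*θ**2 - 2*θ) cos(2*θ) dθ.
Integrating by parts twice (tabular method), an antiderivative of (-3*θ**2 - 2*θ) cos(2*θ) is -3*θ**2*sin(2*θ)/2 - θ*sin(2*θ) - 3*θ*cos(2*θ)/2 + 3*sin(2*θ)/4 - cos(2*θ)/2; evaluating from 0 to 2*pi: ∫_{0}^{2*pi} (-3*θ**2 - 2*θ) cos(2*θ) dθ = (-3*pi - 1/2) - (-1/2) = -3*pi.
Hence a_4 = (1/pi)·(-3*pi) = -3.

-3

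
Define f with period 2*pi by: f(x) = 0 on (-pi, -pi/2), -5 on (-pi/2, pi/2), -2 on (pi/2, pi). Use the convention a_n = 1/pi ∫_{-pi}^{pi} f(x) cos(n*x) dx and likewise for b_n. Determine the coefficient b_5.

b_5 = 1/pi ∫_{-pi}^{pi} f(x) sin(5*x) dx.
Split the integral at the breakpoints.
∫_{-pi}^{-pi/2} (0) sin(5*x) dx = 0.
Directly, an antiderivative of (-5) sin(5*x) is cos(5*x); evaluating from -pi/2 to pi/2: ∫_{-pi/2}^{pi/2} (-5) sin(5*x) dx = (0) - (0) = 0.
Directly, an antiderivative of (-2) sin(5*x) is 2*cos(5*x)/5; evaluating from pi/2 to pi: ∫_{pi/2}^{pi} (-2) sin(5*x) dx = (-2/5) - (0) = -2/5.
Summing the pieces and multiplying by (1/pi) gives b_5 = -2/(5*pi).

-2/(5*pi)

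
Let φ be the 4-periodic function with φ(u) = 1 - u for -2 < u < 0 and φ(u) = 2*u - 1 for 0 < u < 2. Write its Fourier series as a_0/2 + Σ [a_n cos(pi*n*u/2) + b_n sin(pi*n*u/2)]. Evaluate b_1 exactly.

b_1 = 1/2 ∫_{-2}^{2} φ(u) sin(pi*u/2) du.
Split the integral at the breakpoints.
Integrating by parts (boundary term plus one more integral), an antiderivative of (1 - u) sin(pi*u/2) is 2*u*cos(pi*u/2)/pi - 4*sin(pi*u/2)/pi**2 - 2*cos(pi*u/2)/pi; evaluating from -2 to 0: ∫_{-2}^{0} (1 - u) sin(pi*u/2) du = (-2/pi) - (6/pi) = -8/pi.
Integrating by parts (boundary term plus one more integral), an antiderivative of (2*u - 1) sin(pi*u/2) is -4*u*cos(pi*u/2)/pi + 8*sin(pi*u/2)/pi**2 + 2*cos(pi*u/2)/pi; evaluating from 0 to 2: ∫_{0}^{2} (2*u - 1) sin(pi*u/2) du = (6/pi) - (2/pi) = 4/pi.
Summing the pieces and multiplying by (1/2) gives b_1 = -2/pi.

-2/pi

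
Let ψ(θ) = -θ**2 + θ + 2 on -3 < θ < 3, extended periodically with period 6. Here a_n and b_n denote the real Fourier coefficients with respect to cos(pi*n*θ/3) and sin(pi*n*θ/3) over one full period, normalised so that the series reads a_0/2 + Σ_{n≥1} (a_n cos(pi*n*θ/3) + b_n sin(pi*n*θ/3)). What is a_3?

a_3 = 1/3 ∫_{-3}^{3} ψ(θ) cos(pi*θ) dθ.
Integrating by parts twice (tabular method), an antiderivative of (-θ**2 + θ + 2) cos(pi*θ) is -θ**2*sin(pi*θ)/pi + θ*sin(pi*θ)/pi - 2*θ*cos(pi*θ)/pi**2 + 2*sin(pi*θ)/pi**3 + 2*sin(pi*θ)/pi + cos(pi*θ)/pi**2; evaluating from -3 to 3: ∫_{-3}^{3} (-θ**2 + θ + 2) cos(pi*θ) dθ = (5/pi**2) - (-7/pi**2) = 12/pi**2.
Hence a_3 = (1/3)·(12/pi**2) = 4/pi**2.

4/pi**2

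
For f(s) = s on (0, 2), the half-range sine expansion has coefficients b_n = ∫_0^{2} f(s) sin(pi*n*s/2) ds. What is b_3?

4/(3*pi)

b_3 = ∫_0^{2} (s) sin(3*pi*s/2) ds.
Integrating by parts (boundary term plus one more integral), an antiderivative of (s) sin(3*pi*s/2) is -2*s*cos(3*pi*s/2)/(3*pi) + 4*sin(3*pi*s/2)/(9*pi**2); evaluating from 0 to 2: ∫_{0}^{2} (s) sin(3*pi*s/2) ds = (4/(3*pi)) - (0) = 4/(3*pi).
Hence b_3 = 4/(3*pi).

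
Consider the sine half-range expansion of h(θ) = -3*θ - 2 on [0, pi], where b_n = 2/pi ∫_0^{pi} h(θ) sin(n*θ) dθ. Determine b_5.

2*(-3*pi - 4)/(5*pi)

b_5 = 2/pi ∫_0^{pi} (-3*θ - 2) sin(5*θ) dθ.
Integrating by parts (boundary term plus one more integral), an antiderivative of (-3*θ - 2) sin(5*θ) is 3*θ*cos(5*θ)/5 - 3*sin(5*θ)/25 + 2*cos(5*θ)/5; evaluating from 0 to pi: ∫_{0}^{pi} (-3*θ - 2) sin(5*θ) dθ = (-3*pi/5 - 2/5) - (2/5) = -3*pi/5 - 4/5.
Hence b_5 = (2/pi)·(-3*pi/5 - 4/5) = 2*(-3*pi - 4)/(5*pi).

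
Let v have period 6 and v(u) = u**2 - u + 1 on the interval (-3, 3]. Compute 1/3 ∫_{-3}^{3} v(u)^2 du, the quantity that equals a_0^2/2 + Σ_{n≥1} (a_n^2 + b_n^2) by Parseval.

1/3 ∫_{-3}^{3} v(u)^2 du = 1/3 · (786/5) = 262/5.

262/5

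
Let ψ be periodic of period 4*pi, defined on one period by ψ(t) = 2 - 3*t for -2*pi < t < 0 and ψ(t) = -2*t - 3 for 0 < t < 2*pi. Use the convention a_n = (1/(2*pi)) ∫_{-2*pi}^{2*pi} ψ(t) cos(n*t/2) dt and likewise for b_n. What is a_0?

-1 + pi

a_0 = (1/(2*pi)) ∫_{-2*pi}^{2*pi} ψ(t) dt = (1/(2*pi)) · (2*pi*(-1 + pi)) = -1 + pi.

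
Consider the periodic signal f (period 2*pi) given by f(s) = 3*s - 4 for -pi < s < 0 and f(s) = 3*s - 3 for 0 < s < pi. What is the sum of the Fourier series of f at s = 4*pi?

s = 4*pi differs from s = 0 by 2 full period(s), and the series is 2*pi-periodic.
At s = 0 the one-sided limits are f(0^-) = -4 and f(0^+) = -3.
By Dirichlet's theorem the series converges to their average, [(-4) + (-3)]/2 = -7/2.

-7/2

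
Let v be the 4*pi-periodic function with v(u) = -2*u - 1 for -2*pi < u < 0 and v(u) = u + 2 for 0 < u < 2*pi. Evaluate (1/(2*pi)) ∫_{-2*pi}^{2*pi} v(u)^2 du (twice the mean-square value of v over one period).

5 + 20*pi**2/3

(1/(2*pi)) ∫_{-2*pi}^{2*pi} v(u)^2 du = (1/(2*pi)) · (10*pi + 40*pi**3/3) = 5 + 20*pi**2/3.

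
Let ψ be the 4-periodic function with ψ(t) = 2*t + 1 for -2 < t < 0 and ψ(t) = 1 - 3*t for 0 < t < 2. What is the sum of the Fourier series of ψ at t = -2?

-4

At t = -2 the one-sided limits are ψ(-2^-) = -5 and ψ(-2^+) = -3.
By Dirichlet's theorem the series converges to their average, [(-5) + (-3)]/2 = -4.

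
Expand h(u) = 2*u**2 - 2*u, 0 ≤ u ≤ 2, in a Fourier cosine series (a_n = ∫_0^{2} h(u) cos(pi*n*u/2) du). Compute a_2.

8/pi**2

a_2 = ∫_0^{2} (2*u**2 - 2*u) cos(pi*u) du.
Integrating by parts twice (tabular method), an antiderivative of (2*u**2 - 2*u) cos(pi*u) is 2*u**2*sin(pi*u)/pi - 2*u*sin(pi*u)/pi + 4*u*cos(pi*u)/pi**2 - 4*sin(pi*u)/pi**3 - 2*cos(pi*u)/pi**2; evaluating from 0 to 2: ∫_{0}^{2} (2*u**2 - 2*u) cos(pi*u) du = (6/pi**2) - (-2/pi**2) = 8/pi**2.
Hence a_2 = 8/pi**2.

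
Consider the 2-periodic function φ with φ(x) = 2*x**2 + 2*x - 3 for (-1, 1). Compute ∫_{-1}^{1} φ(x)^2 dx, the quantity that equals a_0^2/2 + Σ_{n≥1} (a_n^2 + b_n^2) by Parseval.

∫_{-1}^{1} φ(x)^2 dx = 214/15.

214/15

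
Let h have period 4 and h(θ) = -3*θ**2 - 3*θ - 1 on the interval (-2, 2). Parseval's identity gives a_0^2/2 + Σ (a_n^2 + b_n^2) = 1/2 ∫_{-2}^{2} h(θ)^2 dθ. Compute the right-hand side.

1/2 ∫_{-2}^{2} h(θ)^2 dθ = 1/2 · (996/5) = 498/5.

498/5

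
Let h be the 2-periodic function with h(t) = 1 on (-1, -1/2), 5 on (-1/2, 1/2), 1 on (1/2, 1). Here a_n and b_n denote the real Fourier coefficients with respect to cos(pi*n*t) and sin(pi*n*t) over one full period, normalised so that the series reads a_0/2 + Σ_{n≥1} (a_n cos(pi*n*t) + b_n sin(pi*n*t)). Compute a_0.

6

a_0 = ∫_{-1}^{1} h(t) dt = 6.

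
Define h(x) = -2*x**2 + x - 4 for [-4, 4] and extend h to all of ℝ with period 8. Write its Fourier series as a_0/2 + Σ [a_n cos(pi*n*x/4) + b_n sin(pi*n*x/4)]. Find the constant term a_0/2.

-44/3

a_0 = 1/4 ∫_{-4}^{4} h(x) dx = 1/4 · (-352/3) = -88/3.
So the constant term a_0/2 = -44/3.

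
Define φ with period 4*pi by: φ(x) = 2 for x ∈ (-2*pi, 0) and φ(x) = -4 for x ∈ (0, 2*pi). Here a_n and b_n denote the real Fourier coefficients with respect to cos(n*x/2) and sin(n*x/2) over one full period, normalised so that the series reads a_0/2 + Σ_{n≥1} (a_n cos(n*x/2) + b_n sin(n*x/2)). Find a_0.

-2

a_0 = (1/(2*pi)) ∫_{-2*pi}^{2*pi} φ(x) dx = (1/(2*pi)) · (-4*pi) = -2.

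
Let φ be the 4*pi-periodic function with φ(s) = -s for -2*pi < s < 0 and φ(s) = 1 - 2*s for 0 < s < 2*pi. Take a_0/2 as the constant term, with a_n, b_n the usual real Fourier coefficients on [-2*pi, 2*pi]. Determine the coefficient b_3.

b_3 = (1/(2*pi)) ∫_{-2*pi}^{2*pi} φ(s) sin(3*s/2) ds.
Split the integral at the breakpoints.
Integrating by parts (boundary term plus one more integral), an antiderivative of (-s) sin(3*s/2) is 2*s*cos(3*s/2)/3 - 4*sin(3*s/2)/9; evaluating from -2*pi to 0: ∫_{-2*pi}^{0} (-s) sin(3*s/2) ds = (0) - (4*pi/3) = -4*pi/3.
Integrating by parts (boundary term plus one more integral), an antiderivative of (1 - 2*s) sin(3*s/2) is 4*s*cos(3*s/2)/3 - 8*sin(3*s/2)/9 - 2*cos(3*s/2)/3; evaluating from 0 to 2*pi: ∫_{0}^{2*pi} (1 - 2*s) sin(3*s/2) ds = (2/3 - 8*pi/3) - (-2/3) = 4/3 - 8*pi/3.
Summing the pieces and multiplying by (1/(2*pi)) gives b_3 = -2 + 2/(3*pi).

-2 + 2/(3*pi)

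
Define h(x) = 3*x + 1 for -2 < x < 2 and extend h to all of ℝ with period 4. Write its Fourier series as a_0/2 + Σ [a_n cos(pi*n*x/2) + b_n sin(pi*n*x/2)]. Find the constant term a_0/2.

a_0 = 1/2 ∫_{-2}^{2} h(x) dx = 1/2 · (4) = 2.
So the constant term a_0/2 = 1.

1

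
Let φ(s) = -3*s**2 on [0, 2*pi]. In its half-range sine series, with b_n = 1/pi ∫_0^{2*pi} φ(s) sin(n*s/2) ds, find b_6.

b_6 = 1/pi ∫_0^{2*pi} (-3*s**2) sin(3*s) ds.
Integrating by parts twice (tabular method), an antiderivative of (-3*s**2) sin(3*s) is s**2*cos(3*s) - 2*s*sin(3*s)/3 - 2*cos(3*s)/9; evaluating from 0 to 2*pi: ∫_{0}^{2*pi} (-3*s**2) sin(3*s) ds = (-2/9 + 4*pi**2) - (-2/9) = 4*pi**2.
Hence b_6 = (1/pi)·(4*pi**2) = 4*pi.

4*pi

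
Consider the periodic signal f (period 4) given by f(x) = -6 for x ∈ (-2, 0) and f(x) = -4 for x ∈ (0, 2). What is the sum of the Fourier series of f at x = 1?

f is continuous at x = 1 with value -4, so the series converges to -4 there.

-4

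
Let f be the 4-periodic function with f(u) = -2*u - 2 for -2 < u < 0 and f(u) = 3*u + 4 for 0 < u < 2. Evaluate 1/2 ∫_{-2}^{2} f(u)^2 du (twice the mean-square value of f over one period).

1/2 ∫_{-2}^{2} f(u)^2 du = 1/2 · (320/3) = 160/3.

160/3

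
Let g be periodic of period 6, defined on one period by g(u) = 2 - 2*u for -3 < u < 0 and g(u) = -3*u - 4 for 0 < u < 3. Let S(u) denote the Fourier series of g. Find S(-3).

-5/2

At u = -3 the one-sided limits are g(-3^-) = -13 and g(-3^+) = 8.
By Dirichlet's theorem the series converges to their average, [(-13) + (8)]/2 = -5/2.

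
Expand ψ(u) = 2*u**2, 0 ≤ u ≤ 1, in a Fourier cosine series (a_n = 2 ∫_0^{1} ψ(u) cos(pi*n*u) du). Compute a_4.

1/(2*pi**2)

a_4 = 2 ∫_0^{1} (2*u**2) cos(4*pi*u) du.
Integrating by parts twice (tabular method), an antiderivative of (2*u**2) cos(4*pi*u) is u**2*sin(4*pi*u)/(2*pi) + u*cos(4*pi*u)/(4*pi**2) - sin(4*pi*u)/(16*pi**3); evaluating from 0 to 1: ∫_{0}^{1} (2*u**2) cos(4*pi*u) du = (1/(4*pi**2)) - (0) = 1/(4*pi**2).
Hence a_4 = 2·(1/(4*pi**2)) = 1/(2*pi**2).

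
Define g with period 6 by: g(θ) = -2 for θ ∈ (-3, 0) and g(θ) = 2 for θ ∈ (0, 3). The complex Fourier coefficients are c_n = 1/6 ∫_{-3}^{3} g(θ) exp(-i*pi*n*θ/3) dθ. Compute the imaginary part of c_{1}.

-4/pi

Since g is real-valued, Im(c_{1}) = -1/6 ∫_{-3}^{3} g(θ) sin(pi*θ/3) dθ = -b_{1}/2.
g is odd and sin(pi*θ/3) is odd, so the integrand is even: ∫_{-3}^{3} g(θ) sin(pi*θ/3) dθ = 2∫_0^{3} g(θ) sin(pi*θ/3) dθ.
Directly, an antiderivative of (2) sin(pi*θ/3) is -6*cos(pi*θ/3)/pi; evaluating from 0 to 3: ∫_{0}^{3} (2) sin(pi*θ/3) dθ = (6/pi) - (-6/pi) = 12/pi.
So ∫_{-3}^{3} g(θ) sin(pi*θ/3) dθ = 24/pi.
Hence Im(c_{1}) = (-1/6)·(24/pi) = -4/pi.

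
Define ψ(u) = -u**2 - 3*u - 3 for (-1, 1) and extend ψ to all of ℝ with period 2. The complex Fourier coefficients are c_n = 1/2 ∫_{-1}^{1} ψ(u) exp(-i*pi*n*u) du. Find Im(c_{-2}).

Since ψ is real-valued, Im(c_{-2}) = -1/2 ∫_{-1}^{1} ψ(u) sin(-2*pi*u) du = b_{2}/2.
Integrating by parts twice (tabular method), an antiderivative of (-u**2 - 3*u - 3) sin(-2*pi*u) is -u**2*cos(2*pi*u)/(2*pi) + u*sin(2*pi*u)/(2*pi**2) - 3*u*cos(2*pi*u)/(2*pi) + 3*sin(2*pi*u)/(4*pi**2) - 3*cos(2*pi*u)/(2*pi) + cos(2*pi*u)/(4*pi**3); evaluating from -1 to 1: ∫_{-1}^{1} (-u**2 - 3*u - 3) sin(-2*pi*u) du = ((1 - 14*pi**2)/(4*pi**3)) - ((1 - 2*pi**2)/(4*pi**3)) = -3/pi.
Hence Im(c_{-2}) = (-1/2)·(-3/pi) = 3/(2*pi).

3/(2*pi)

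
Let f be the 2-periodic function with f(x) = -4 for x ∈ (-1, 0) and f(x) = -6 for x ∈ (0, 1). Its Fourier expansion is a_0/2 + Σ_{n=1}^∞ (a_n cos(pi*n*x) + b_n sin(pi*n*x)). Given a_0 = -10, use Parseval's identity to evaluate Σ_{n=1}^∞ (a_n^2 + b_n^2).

Parseval: a_0^2/2 + Σ_{n≥1} (a_n^2+b_n^2) = ∫_{-1}^{1} f(x)^2 dx = 52.
Subtract a_0^2/2 = 50: Σ (a_n^2+b_n^2) = 2.

2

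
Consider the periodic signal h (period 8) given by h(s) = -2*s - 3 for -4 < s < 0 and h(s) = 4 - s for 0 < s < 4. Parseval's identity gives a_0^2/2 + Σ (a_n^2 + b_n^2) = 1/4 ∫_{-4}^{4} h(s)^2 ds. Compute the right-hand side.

1/4 ∫_{-4}^{4} h(s)^2 ds = 1/4 · (140/3) = 35/3.

35/3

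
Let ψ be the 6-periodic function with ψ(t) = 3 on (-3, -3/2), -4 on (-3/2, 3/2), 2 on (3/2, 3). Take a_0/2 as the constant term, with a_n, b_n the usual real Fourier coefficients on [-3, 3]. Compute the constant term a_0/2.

-3/4

a_0 = 1/3 ∫_{-3}^{3} ψ(t) dt = 1/3 · (-9/2) = -3/2.
So the constant term a_0/2 = -3/4.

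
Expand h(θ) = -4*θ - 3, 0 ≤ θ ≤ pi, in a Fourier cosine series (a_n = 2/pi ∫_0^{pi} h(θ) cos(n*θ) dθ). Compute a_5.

a_5 = 2/pi ∫_0^{pi} (-4*θ - 3) cos(5*θ) dθ.
Integrating by parts (boundary term plus one more integral), an antiderivative of (-4*θ - 3) cos(5*θ) is -4*θ*sin(5*θ)/5 - 3*sin(5*θ)/5 - 4*cos(5*θ)/25; evaluating from 0 to pi: ∫_{0}^{pi} (-4*θ - 3) cos(5*θ) dθ = (4/25) - (-4/25) = 8/25.
Hence a_5 = (2/pi)·(8/25) = 16/(25*pi).

16/(25*pi)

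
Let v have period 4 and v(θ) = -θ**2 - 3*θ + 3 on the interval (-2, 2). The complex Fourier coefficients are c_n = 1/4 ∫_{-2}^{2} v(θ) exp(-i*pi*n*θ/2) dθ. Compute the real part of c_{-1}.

Since v is real-valued, Re(c_{-1}) = 1/4 ∫_{-2}^{2} v(θ) cos(-pi*θ/2) dθ = a_{1}/2.
Integrating by parts twice (tabular method), an antiderivative of (-θ**2 - 3*θ + 3) cos(-pi*θ/2) is -2*θ**2*sin(pi*θ/2)/pi - 6*θ*sin(pi*θ/2)/pi - 8*θ*cos(pi*θ/2)/pi**2 + 16*sin(pi*θ/2)/pi**3 + 6*sin(pi*θ/2)/pi - 12*cos(pi*θ/2)/pi**2; evaluating from -2 to 2: ∫_{-2}^{2} (-θ**2 - 3*θ + 3) cos(-pi*θ/2) dθ = (28/pi**2) - (-4/pi**2) = 32/pi**2.
Hence Re(c_{-1}) = (1/4)·(32/pi**2) = 8/pi**2.

8/pi**2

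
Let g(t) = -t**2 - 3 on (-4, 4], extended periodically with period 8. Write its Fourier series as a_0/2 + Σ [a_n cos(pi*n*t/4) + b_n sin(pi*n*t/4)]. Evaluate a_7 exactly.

64/(49*pi**2)

a_7 = 1/4 ∫_{-4}^{4} g(t) cos(7*pi*t/4) dt.
g is even and cos(7*pi*t/4) is even, so the integrand is even and a_7 = 1/2 ∫_0^{4} g(t) cos(7*pi*t/4) dt.
Integrating by parts twice (tabular method), an antiderivative of (-t**2 - 3) cos(7*pi*t/4) is -4*t**2*sin(7*pi*t/4)/(7*pi) - 32*t*cos(7*pi*t/4)/(49*pi**2) - 12*sin(7*pi*t/4)/(7*pi) + 128*sin(7*pi*t/4)/(343*pi**3); evaluating from 0 to 4: ∫_{0}^{4} (-t**2 - 3) cos(7*pi*t/4) dt = (128/(49*pi**2)) - (0) = 128/(49*pi**2).
Hence a_7 = (1/2)·(128/(49*pi**2)) = 64/(49*pi**2).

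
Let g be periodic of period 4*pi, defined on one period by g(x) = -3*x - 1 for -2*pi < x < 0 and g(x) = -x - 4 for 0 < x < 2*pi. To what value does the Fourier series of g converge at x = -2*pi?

x = -2*pi differs from x = 2*pi by -1 full period(s), and the series is 4*pi-periodic.
At x = 2*pi the one-sided limits are g(2*pi^-) = -2*pi - 4 and g(2*pi^+) = -1 + 6*pi.
By Dirichlet's theorem the series converges to their average, [(-2*pi - 4) + (-1 + 6*pi)]/2 = -5/2 + 2*pi.

-5/2 + 2*pi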